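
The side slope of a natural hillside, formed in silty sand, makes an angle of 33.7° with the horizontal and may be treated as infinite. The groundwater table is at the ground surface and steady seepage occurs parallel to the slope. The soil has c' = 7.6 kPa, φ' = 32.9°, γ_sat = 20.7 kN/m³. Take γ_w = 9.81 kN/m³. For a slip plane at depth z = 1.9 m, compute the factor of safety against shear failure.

With seepage parallel to the slope and the water table at the surface, the effective normal stress on the slip plane uses the buoyant unit weight γ' = γ_sat − γ_w while the driving shear stress uses γ_sat:
FS = [c' + γ' z cos²β tanφ'] / [γ_sat z sinβ cosβ]
γ' = 20.7 − 9.81 = 10.89 kN/m³
Numerator = 7.6 + 10.89·1.9·cos²33.7°·tan32.9° = 7.6 + 10.89·1.9·0.6921·0.6469 = 16.865 kPa
Denominator = 20.7·1.9·sin33.7°·cos33.7° = 20.7·1.9·0.5548·0.8320 = 18.155 kPa
FS = 16.865 / 18.155 = 0.929

FS = 0.93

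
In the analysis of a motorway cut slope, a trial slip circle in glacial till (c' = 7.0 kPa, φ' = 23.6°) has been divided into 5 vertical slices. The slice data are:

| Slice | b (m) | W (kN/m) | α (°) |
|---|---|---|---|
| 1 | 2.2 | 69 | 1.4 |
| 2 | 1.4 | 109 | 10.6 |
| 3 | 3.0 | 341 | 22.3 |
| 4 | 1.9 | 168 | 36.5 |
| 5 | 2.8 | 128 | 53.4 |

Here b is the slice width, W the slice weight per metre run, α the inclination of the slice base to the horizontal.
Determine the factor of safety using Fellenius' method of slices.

Ordinary method of slices: FS = Σ[c'·Δl_i + (W_i cosα_i)·tanφ'] / Σ W_i sinα_i, with Δl_i = b_i / cosα_i.
Slice 1: Δl = 2.2/cos1.4° = 2.201 m; N'_1 = 69·cos1.4° = 69.0; c'Δl = 15.40; W sinα = 1.7
Slice 2: Δl = 1.4/cos10.6° = 1.424 m; N'_2 = 109·cos10.6° = 107.1; c'Δl = 9.97; W sinα = 20.1
Slice 3: Δl = 3.0/cos22.3° = 3.243 m; N'_3 = 341·cos22.3° = 315.5; c'Δl = 22.70; W sinα = 129.4
Slice 4: Δl = 1.9/cos36.5° = 2.364 m; N'_4 = 168·cos36.5° = 135.0; c'Δl = 16.55; W sinα = 99.9
Slice 5: Δl = 2.8/cos53.4° = 4.696 m; N'_5 = 128·cos53.4° = 76.3; c'Δl = 32.87; W sinα = 102.8
Σc'Δl = 97.5 kN/m; ΣN' = 703.0 kN/m; ΣW sinα = 353.8 kN/m
Resisting = 97.5 + 703.0·tan23.6° = 97.5 + 307.1 = 404.6 kN/m
FS = 404.6 / 353.8 = 1.144

FS = 1.14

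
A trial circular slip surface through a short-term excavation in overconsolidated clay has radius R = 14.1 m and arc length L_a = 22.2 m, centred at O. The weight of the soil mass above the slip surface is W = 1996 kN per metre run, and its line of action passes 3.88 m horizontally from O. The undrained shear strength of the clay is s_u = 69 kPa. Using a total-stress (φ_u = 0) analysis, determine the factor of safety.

FS = 2.79

Taking moments about the centre O, the resisting moment is provided by the undrained shear strength acting along the arc:
M_R = s_u·L_a·R = 69·22.20·14.1 = 21598.4 kN·m/m
M_D = W·d = 1996·3.88 = 7744.5 kN·m/m
FS = M_R / M_D = 21598.4 / 7744.5 = 2.789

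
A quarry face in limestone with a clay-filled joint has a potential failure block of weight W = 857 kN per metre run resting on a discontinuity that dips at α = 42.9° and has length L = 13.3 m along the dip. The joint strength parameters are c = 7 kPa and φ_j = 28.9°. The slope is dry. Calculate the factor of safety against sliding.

Resolving the block weight along and normal to the plane and applying the Mohr–Coulomb strength on the joint:
N' = W cosα = 857·cos42.9° = 627.8 kN/m
Driving force T = W sinα = 857·sin42.9° = 583.4 kN/m
Resisting force R = c·L + N'·tanφ_j = 7·13.3 + 627.8·tan28.9° = 93.1 + 346.6 = 439.7 kN/m
FS = R / T = 439.7 / 583.4 = 0.754

FS = 0.75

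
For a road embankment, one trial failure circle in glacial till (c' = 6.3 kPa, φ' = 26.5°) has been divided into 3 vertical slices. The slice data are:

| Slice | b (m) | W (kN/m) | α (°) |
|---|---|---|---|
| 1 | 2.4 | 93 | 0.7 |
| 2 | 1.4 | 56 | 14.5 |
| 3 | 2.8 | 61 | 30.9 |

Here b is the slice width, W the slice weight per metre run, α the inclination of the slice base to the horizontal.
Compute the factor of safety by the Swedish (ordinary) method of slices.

Ordinary method of slices: FS = Σ[c'·Δl_i + (W_i cosα_i)·tanφ'] / Σ W_i sinα_i, with Δl_i = b_i / cosα_i.
Slice 1: Δl = 2.4/cos0.7° = 2.400 m; N'_1 = 93·cos0.7° = 93.0; c'Δl = 15.12; W sinα = 1.1
Slice 2: Δl = 1.4/cos14.5° = 1.446 m; N'_2 = 56·cos14.5° = 54.2; c'Δl = 9.11; W sinα = 14.0
Slice 3: Δl = 2.8/cos30.9° = 3.263 m; N'_3 = 61·cos30.9° = 52.3; c'Δl = 20.56; W sinα = 31.3
Σc'Δl = 44.8 kN/m; ΣN' = 199.6 kN/m; ΣW sinα = 46.5 kN/m
Resisting = 44.8 + 199.6·tan26.5° = 44.8 + 99.5 = 144.3 kN/m
FS = 144.3 / 46.5 = 3.104

FS = 3.10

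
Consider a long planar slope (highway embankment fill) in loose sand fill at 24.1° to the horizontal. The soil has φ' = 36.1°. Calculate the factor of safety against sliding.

FS = 1.63

For a dry cohesionless infinite slope the factor of safety is FS = tanφ' / tanβ.
FS = tan36.1° / tan24.1° = 0.7292 / 0.4473 = 1.630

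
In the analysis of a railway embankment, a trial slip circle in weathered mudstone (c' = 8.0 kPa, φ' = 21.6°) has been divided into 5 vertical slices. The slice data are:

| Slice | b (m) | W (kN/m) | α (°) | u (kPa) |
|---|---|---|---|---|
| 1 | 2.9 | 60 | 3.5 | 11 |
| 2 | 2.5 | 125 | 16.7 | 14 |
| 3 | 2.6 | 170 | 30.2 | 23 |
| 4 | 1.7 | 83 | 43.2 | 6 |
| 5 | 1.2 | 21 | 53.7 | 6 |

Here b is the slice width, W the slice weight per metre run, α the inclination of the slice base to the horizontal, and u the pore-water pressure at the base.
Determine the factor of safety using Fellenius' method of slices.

FS = 0.99

Ordinary method of slices: FS = Σ[c'·Δl_i + (W_i cosα_i − u_i·Δl_i)·tanφ'] / Σ W_i sinα_i, with Δl_i = b_i / cosα_i.
Slice 1: Δl = 2.9/cos3.5° = 2.905 m; N'_1 = 60·cos3.5° − 11·2.905 = 27.9; c'Δl = 23.24; W sinα = 3.7
Slice 2: Δl = 2.5/cos16.7° = 2.610 m; N'_2 = 125·cos16.7° − 14·2.610 = 83.2; c'Δl = 20.88; W sinα = 35.9
Slice 3: Δl = 2.6/cos30.2° = 3.008 m; N'_3 = 170·cos30.2° − 23·3.008 = 77.7; c'Δl = 24.07; W sinα = 85.5
Slice 4: Δl = 1.7/cos43.2° = 2.332 m; N'_4 = 83·cos43.2° − 6·2.332 = 46.5; c'Δl = 18.66; W sinα = 56.8
Slice 5: Δl = 1.2/cos53.7° = 2.027 m; N'_5 = 21·cos53.7° − 6·2.027 = 0.3; c'Δl = 16.22; W sinα = 16.9
Σc'Δl = 103.1 kN/m; ΣN' = 235.6 kN/m; ΣW sinα = 198.8 kN/m
Resisting = 103.1 + 235.6·tan21.6° = 103.1 + 93.3 = 196.4 kN/m
FS = 196.4 / 198.8 = 0.988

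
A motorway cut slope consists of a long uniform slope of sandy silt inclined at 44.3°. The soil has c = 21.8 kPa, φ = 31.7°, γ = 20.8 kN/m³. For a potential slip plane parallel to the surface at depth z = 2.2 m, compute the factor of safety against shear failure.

For an infinite slope with a slip plane parallel to the surface (no pore pressure): FS = [c + γz cos²β tanφ] / [γz sinβ cosβ].
γz = 20.8·2.2 = 45.76 kN/m²
Numerator = 21.8 + 45.76·cos²44.3°·tan31.7° = 21.8 + 45.76·0.5122·0.6176 = 36.276 kPa
Denominator = 45.76·sin44.3°·cos44.3° = 45.76·0.6984·0.7157 = 22.873 kPa
FS = 36.276 / 22.873 = 1.586

FS = 1.59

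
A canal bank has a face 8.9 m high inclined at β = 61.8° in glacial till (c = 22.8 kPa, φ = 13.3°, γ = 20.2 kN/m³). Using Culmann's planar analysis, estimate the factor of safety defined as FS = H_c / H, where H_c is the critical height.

FS = 1.29

H_c = (4c/γ) · sinβ cosφ / [1 − cos(β − φ)]
    = (4·22.8/20.2) · sin61.8°·cos13.3° / [1 − cos48.5°]
    = 4.515 · 0.8577 / 0.3374 = 11.48 m
FS = H_c / H = 11.48 / 8.9 = 1.290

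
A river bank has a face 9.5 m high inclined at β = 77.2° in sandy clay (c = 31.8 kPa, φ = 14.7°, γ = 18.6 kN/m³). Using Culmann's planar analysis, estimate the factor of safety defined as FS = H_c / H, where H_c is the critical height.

FS = 1.26

H_c = (4c/γ) · sinβ cosφ / [1 − cos(β − φ)]
    = (4·31.8/18.6) · sin77.2°·cos14.7° / [1 − cos62.5°]
    = 6.839 · 0.9432 / 0.5383 = 11.98 m
FS = H_c / H = 11.98 / 9.5 = 1.261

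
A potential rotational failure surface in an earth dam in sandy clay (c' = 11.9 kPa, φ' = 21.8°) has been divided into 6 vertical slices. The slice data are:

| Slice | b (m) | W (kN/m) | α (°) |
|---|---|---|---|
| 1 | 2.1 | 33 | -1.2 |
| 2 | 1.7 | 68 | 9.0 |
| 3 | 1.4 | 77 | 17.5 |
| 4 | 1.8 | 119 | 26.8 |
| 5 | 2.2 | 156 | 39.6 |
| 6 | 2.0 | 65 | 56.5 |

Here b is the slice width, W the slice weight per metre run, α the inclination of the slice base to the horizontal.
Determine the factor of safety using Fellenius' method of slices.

Ordinary method of slices: FS = Σ[c'·Δl_i + (W_i cosα_i)·tanφ'] / Σ W_i sinα_i, with Δl_i = b_i / cosα_i.
Slice 1: Δl = 2.1/cos(-1.2°) = 2.100 m; N'_1 = 33·cos(-1.2°) = 33.0; c'Δl = 25.00; W sinα = -0.7
Slice 2: Δl = 1.7/cos9.0° = 1.721 m; N'_2 = 68·cos9.0° = 67.2; c'Δl = 20.48; W sinα = 10.6
Slice 3: Δl = 1.4/cos17.5° = 1.468 m; N'_3 = 77·cos17.5° = 73.4; c'Δl = 17.47; W sinα = 23.2
Slice 4: Δl = 1.8/cos26.8° = 2.017 m; N'_4 = 119·cos26.8° = 106.2; c'Δl = 24.00; W sinα = 53.7
Slice 5: Δl = 2.2/cos39.6° = 2.855 m; N'_5 = 156·cos39.6° = 120.2; c'Δl = 33.98; W sinα = 99.4
Slice 6: Δl = 2.0/cos56.5° = 3.624 m; N'_6 = 65·cos56.5° = 35.9; c'Δl = 43.12; W sinα = 54.2
Σc'Δl = 164.0 kN/m; ΣN' = 435.9 kN/m; ΣW sinα = 240.4 kN/m
Resisting = 164.0 + 435.9·tan21.8° = 164.0 + 174.3 = 338.4 kN/m
FS = 338.4 / 240.4 = 1.408

FS = 1.41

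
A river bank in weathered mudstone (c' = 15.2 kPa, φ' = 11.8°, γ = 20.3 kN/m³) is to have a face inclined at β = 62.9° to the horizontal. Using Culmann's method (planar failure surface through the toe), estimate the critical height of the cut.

H_c = 7.02 m

Culmann's analysis gives the critical failure plane at α_cr = (β + φ')/2 = (62.9 + 11.8)/2 = 37.4°, and the critical height
H_c = (4c'/γ) · sinβ cosφ' / [1 − cos(β − φ')]
    = (4·15.2/20.3) · sin62.9°·cos11.8° / [1 − cos(51.1°)]
    = 2.995 · 0.8902·0.9789 / [1 − 0.6280]
    = 2.995 · 0.8714 / 0.3720
    = 7.02 m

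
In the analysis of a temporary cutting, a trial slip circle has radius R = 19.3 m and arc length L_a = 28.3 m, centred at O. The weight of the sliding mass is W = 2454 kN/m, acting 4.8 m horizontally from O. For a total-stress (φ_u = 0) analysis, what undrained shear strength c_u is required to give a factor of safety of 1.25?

FS = c_u·L_a·R / (W·d), so c_u = FS·W·d / (L_a·R).
c_u = 1.25·2454·4.8 / (28.30·19.3) = 14724.0 / 546.19 = 26.96 kPa

c_u = 27.0 kPa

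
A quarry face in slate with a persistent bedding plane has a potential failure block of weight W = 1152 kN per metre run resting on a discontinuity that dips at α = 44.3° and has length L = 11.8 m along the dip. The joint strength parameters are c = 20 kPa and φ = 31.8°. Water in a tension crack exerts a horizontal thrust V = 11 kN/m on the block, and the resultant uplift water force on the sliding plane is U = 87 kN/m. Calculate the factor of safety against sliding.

Resolving the block weight along and normal to the plane and applying the Mohr–Coulomb strength on the joint:
N' = W cosα − U − V sinα = 1152·cos44.3° − 87 − 11·sin44.3° = 729.8 kN/m
Driving force T = W sinα + V cosα = 1152·sin44.3° + 11·cos44.3° = 812.4 kN/m
Resisting force R = c·L + N'·tanφ = 20·11.8 + 729.8·tan31.8° = 236.0 + 452.5 = 688.5 kN/m
FS = R / T = 688.5 / 812.4 = 0.847

FS = 0.85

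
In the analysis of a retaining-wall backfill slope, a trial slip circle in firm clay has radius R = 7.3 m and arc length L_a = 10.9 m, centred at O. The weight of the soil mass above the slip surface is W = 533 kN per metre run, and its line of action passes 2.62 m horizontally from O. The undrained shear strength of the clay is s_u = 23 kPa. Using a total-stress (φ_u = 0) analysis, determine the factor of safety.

Taking moments about the centre O, the resisting moment is provided by the undrained shear strength acting along the arc:
M_R = s_u·L_a·R = 23·10.90·7.3 = 1830.1 kN·m/m
M_D = W·d = 533·2.62 = 1396.5 kN·m/m
FS = M_R / M_D = 1830.1 / 1396.5 = 1.311

FS = 1.31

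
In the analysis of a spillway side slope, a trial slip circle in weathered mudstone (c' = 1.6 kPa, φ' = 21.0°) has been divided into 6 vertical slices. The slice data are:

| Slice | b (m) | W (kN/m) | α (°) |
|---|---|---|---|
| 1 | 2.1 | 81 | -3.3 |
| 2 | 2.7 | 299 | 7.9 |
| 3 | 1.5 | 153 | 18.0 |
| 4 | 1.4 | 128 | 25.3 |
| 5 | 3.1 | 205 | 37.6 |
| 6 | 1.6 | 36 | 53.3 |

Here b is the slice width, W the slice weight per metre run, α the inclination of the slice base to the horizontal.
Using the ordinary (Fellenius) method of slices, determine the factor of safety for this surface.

FS = 1.16

Ordinary method of slices: FS = Σ[c'·Δl_i + (W_i cosα_i)·tanφ'] / Σ W_i sinα_i, with Δl_i = b_i / cosα_i.
Slice 1: Δl = 2.1/cos(-3.3°) = 2.103 m; N'_1 = 81·cos(-3.3°) = 80.9; c'Δl = 3.37; W sinα = -4.7
Slice 2: Δl = 2.7/cos7.9° = 2.726 m; N'_2 = 299·cos7.9° = 296.2; c'Δl = 4.36; W sinα = 41.1
Slice 3: Δl = 1.5/cos18.0° = 1.577 m; N'_3 = 153·cos18.0° = 145.5; c'Δl = 2.52; W sinα = 47.3
Slice 4: Δl = 1.4/cos25.3° = 1.549 m; N'_4 = 128·cos25.3° = 115.7; c'Δl = 2.48; W sinα = 54.7
Slice 5: Δl = 3.1/cos37.6° = 3.913 m; N'_5 = 205·cos37.6° = 162.4; c'Δl = 6.26; W sinα = 125.1
Slice 6: Δl = 1.6/cos53.3° = 2.677 m; N'_6 = 36·cos53.3° = 21.5; c'Δl = 4.28; W sinα = 28.9
Σc'Δl = 23.3 kN/m; ΣN' = 822.2 kN/m; ΣW sinα = 292.4 kN/m
Resisting = 23.3 + 822.2·tan21.0° = 23.3 + 315.6 = 338.9 kN/m
FS = 338.9 / 292.4 = 1.159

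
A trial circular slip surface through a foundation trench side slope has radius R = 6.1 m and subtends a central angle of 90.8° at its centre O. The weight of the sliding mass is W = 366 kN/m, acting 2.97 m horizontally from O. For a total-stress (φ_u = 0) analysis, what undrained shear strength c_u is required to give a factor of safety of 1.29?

FS = c_u·L_a·R / (W·d), so c_u = FS·W·d / (L_a·R).
Arc length L_a = R·θ = 6.1·(90.8°·π/180) = 6.1·1.5848 = 9.67 m
c_u = 1.29·366·2.97 / (9.67·6.1) = 1402.3 / 58.97 = 23.78 kPa

c_u = 23.8 kPa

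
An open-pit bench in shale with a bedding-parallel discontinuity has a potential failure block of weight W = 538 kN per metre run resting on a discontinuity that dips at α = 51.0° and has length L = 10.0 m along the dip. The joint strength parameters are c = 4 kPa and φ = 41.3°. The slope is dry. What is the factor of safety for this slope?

FS = 0.81

Resolving the block weight along and normal to the plane and applying the Mohr–Coulomb strength on the joint:
N' = W cosα = 538·cos51.0° = 338.6 kN/m
Driving force T = W sinα = 538·sin51.0° = 418.1 kN/m
Resisting force R = c·L + N'·tanφ = 4·10.0 + 338.6·tan41.3° = 40.0 + 297.4 = 337.4 kN/m
FS = R / T = 337.4 / 418.1 = 0.807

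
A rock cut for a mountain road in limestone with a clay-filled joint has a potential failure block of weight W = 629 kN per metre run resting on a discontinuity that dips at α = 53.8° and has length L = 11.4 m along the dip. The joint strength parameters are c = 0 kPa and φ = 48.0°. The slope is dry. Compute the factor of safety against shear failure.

Resolving the block weight along and normal to the plane and applying the Mohr–Coulomb strength on the joint:
N' = W cosα = 629·cos53.8° = 371.5 kN/m
Driving force T = W sinα = 629·sin53.8° = 507.6 kN/m
Resisting force R = c·L + N'·tanφ = 0·11.4 + 371.5·tan48.0° = 0.0 + 412.6 = 412.6 kN/m
FS = R / T = 412.6 / 507.6 = 0.813

FS = 0.81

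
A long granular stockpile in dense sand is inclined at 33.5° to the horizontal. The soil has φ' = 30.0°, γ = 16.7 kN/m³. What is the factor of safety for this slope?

For a dry cohesionless infinite slope the factor of safety is FS = tanφ' / tanβ.
FS = tan30.0° / tan33.5° = 0.5774 / 0.6619 = 0.872

FS = 0.87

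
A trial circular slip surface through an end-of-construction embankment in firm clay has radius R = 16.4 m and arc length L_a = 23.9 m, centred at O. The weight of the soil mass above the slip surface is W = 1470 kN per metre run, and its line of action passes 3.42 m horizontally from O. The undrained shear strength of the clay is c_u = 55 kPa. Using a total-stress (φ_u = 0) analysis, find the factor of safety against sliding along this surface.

FS = 4.29

Taking moments about the centre O, the resisting moment is provided by the undrained shear strength acting along the arc:
M_R = c_u·L_a·R = 55·23.90·16.4 = 21557.8 kN·m/m
M_D = W·d = 1470·3.42 = 5027.4 kN·m/m
FS = M_R / M_D = 21557.8 / 5027.4 = 4.288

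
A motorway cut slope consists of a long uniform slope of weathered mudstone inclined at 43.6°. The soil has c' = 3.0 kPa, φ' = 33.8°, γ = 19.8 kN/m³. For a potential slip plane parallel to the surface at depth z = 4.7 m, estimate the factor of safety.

FS = 0.77

For an infinite slope with a slip plane parallel to the surface (no pore pressure): FS = [c' + γz cos²β tanφ'] / [γz sinβ cosβ].
γz = 19.8·4.7 = 93.06 kN/m²
Numerator = 3.0 + 93.06·cos²43.6°·tan33.8° = 3.0 + 93.06·0.5244·0.6694 = 35.671 kPa
Denominator = 93.06·sin43.6°·cos43.6° = 93.06·0.6896·0.7242 = 46.474 kPa
FS = 35.671 / 46.474 = 0.768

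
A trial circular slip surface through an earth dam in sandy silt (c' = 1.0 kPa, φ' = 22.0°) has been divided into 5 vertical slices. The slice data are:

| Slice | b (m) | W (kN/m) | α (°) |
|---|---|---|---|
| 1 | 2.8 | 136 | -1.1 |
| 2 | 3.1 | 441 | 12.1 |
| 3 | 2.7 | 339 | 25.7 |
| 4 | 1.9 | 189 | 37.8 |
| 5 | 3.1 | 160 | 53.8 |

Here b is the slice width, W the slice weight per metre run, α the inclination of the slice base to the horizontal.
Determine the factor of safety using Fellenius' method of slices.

Ordinary method of slices: FS = Σ[c'·Δl_i + (W_i cosα_i)·tanφ'] / Σ W_i sinα_i, with Δl_i = b_i / cosα_i.
Slice 1: Δl = 2.8/cos(-1.1°) = 2.801 m; N'_1 = 136·cos(-1.1°) = 136.0; c'Δl = 2.80; W sinα = -2.6
Slice 2: Δl = 3.1/cos12.1° = 3.170 m; N'_2 = 441·cos12.1° = 431.2; c'Δl = 3.17; W sinα = 92.4
Slice 3: Δl = 2.7/cos25.7° = 2.996 m; N'_3 = 339·cos25.7° = 305.5; c'Δl = 3.00; W sinα = 147.0
Slice 4: Δl = 1.9/cos37.8° = 2.405 m; N'_4 = 189·cos37.8° = 149.3; c'Δl = 2.40; W sinα = 115.8
Slice 5: Δl = 3.1/cos53.8° = 5.249 m; N'_5 = 160·cos53.8° = 94.5; c'Δl = 5.25; W sinα = 129.1
Σc'Δl = 16.6 kN/m; ΣN' = 1116.5 kN/m; ΣW sinα = 481.8 kN/m
Resisting = 16.6 + 1116.5·tan22.0° = 16.6 + 451.1 = 467.7 kN/m
FS = 467.7 / 481.8 = 0.971

FS = 0.97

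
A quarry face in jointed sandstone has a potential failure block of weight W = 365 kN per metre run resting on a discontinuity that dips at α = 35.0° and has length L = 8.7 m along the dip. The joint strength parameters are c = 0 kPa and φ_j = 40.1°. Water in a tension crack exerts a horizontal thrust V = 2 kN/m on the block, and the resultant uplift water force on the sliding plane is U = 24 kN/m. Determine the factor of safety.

Resolving the block weight along and normal to the plane and applying the Mohr–Coulomb strength on the joint:
N' = W cosα − U − V sinα = 365·cos35.0° − 24 − 2·sin35.0° = 273.8 kN/m
Driving force T = W sinα + V cosα = 365·sin35.0° + 2·cos35.0° = 211.0 kN/m
Resisting force R = c·L + N'·tanφ_j = 0·8.7 + 273.8·tan40.1° = 0.0 + 230.6 = 230.6 kN/m
FS = R / T = 230.6 / 211.0 = 1.093

FS = 1.09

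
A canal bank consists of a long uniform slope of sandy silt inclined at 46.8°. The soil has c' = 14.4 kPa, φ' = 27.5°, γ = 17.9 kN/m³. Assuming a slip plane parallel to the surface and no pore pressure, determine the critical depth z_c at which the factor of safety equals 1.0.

z_c = 3.15 m

Setting FS = 1.00 in FS = [c' + γz cos²β tanφ'] / [γz sinβ cosβ] and solving for z:
z = c' / [γ cosβ (FS·sinβ − cosβ·tanφ')]
  = 14.4 / [17.9·cos46.8°·(1.00·sin46.8° − cos46.8°·tan27.5°)]
  = 14.4 / [17.9·0.6845·(1.00·0.7290 − 0.6845·0.5206)]
  = 14.4 / 4.5658 = 3.154 m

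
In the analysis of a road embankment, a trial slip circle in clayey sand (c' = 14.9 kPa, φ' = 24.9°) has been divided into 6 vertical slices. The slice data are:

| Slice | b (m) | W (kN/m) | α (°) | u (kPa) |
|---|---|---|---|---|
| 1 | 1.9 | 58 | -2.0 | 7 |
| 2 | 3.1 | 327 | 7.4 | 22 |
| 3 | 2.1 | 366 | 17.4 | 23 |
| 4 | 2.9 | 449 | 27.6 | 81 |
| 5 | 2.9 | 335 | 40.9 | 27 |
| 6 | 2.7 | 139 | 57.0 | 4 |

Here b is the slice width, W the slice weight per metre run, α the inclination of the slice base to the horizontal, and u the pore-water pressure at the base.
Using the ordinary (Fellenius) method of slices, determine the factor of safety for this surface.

Ordinary method of slices: FS = Σ[c'·Δl_i + (W_i cosα_i − u_i·Δl_i)·tanφ'] / Σ W_i sinα_i, with Δl_i = b_i / cosα_i.
Slice 1: Δl = 1.9/cos(-2.0°) = 1.901 m; N'_1 = 58·cos(-2.0°) − 7·1.901 = 44.7; c'Δl = 28.33; W sinα = -2.0
Slice 2: Δl = 3.1/cos7.4° = 3.126 m; N'_2 = 327·cos7.4° − 22·3.126 = 255.5; c'Δl = 46.58; W sinα = 42.1
Slice 3: Δl = 2.1/cos17.4° = 2.201 m; N'_3 = 366·cos17.4° − 23·2.201 = 298.6; c'Δl = 32.79; W sinα = 109.4
Slice 4: Δl = 2.9/cos27.6° = 3.272 m; N'_4 = 449·cos27.6° − 81·3.272 = 132.8; c'Δl = 48.76; W sinα = 208.0
Slice 5: Δl = 2.9/cos40.9° = 3.837 m; N'_5 = 335·cos40.9° − 27·3.837 = 149.6; c'Δl = 57.17; W sinα = 219.3
Slice 6: Δl = 2.7/cos57.0° = 4.957 m; N'_6 = 139·cos57.0° − 4·4.957 = 55.9; c'Δl = 73.87; W sinα = 116.6
Σc'Δl = 287.5 kN/m; ΣN' = 937.1 kN/m; ΣW sinα = 693.5 kN/m
Resisting = 287.5 + 937.1·tan24.9° = 287.5 + 435.0 = 722.5 kN/m
FS = 722.5 / 693.5 = 1.042

FS = 1.04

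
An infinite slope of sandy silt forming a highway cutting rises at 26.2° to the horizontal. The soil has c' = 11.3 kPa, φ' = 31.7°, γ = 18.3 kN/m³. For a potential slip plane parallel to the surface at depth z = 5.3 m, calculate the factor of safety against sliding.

For an infinite slope with a slip plane parallel to the surface (no pore pressure): FS = [c' + γz cos²β tanφ'] / [γz sinβ cosβ].
γz = 18.3·5.3 = 96.99 kN/m²
Numerator = 11.3 + 96.99·cos²26.2°·tan31.7° = 11.3 + 96.99·0.8051·0.6176 = 59.526 kPa
Denominator = 96.99·sin26.2°·cos26.2° = 96.99·0.4415·0.8973 = 38.422 kPa
FS = 59.526 / 38.422 = 1.549

FS = 1.55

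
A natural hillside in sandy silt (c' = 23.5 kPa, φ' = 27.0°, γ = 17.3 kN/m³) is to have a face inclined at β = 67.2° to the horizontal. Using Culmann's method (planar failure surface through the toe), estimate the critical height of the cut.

Culmann's analysis gives the critical failure plane at α_cr = (β + φ')/2 = (67.2 + 27.0)/2 = 47.1°, and the critical height
H_c = (4c'/γ) · sinβ cosφ' / [1 − cos(β − φ')]
    = (4·23.5/17.3) · sin67.2°·cos27.0° / [1 − cos(40.2°)]
    = 5.434 · 0.9219·0.8910 / [1 − 0.7638]
    = 5.434 · 0.8214 / 0.2362
    = 18.89 m

H_c = 18.89 m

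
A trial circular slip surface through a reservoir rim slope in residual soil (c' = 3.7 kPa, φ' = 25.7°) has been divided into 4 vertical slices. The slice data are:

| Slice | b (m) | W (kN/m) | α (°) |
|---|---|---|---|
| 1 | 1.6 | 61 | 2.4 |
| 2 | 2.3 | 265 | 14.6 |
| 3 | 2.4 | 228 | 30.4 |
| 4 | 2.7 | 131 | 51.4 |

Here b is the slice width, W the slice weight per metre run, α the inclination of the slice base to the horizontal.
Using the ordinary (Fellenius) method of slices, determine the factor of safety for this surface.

FS = 1.14

Ordinary method of slices: FS = Σ[c'·Δl_i + (W_i cosα_i)·tanφ'] / Σ W_i sinα_i, with Δl_i = b_i / cosα_i.
Slice 1: Δl = 1.6/cos2.4° = 1.601 m; N'_1 = 61·cos2.4° = 60.9; c'Δl = 5.93; W sinα = 2.6
Slice 2: Δl = 2.3/cos14.6° = 2.377 m; N'_2 = 265·cos14.6° = 256.4; c'Δl = 8.79; W sinα = 66.8
Slice 3: Δl = 2.4/cos30.4° = 2.783 m; N'_3 = 228·cos30.4° = 196.7; c'Δl = 10.30; W sinα = 115.4
Slice 4: Δl = 2.7/cos51.4° = 4.328 m; N'_4 = 131·cos51.4° = 81.7; c'Δl = 16.01; W sinα = 102.4
Σc'Δl = 41.0 kN/m; ΣN' = 595.8 kN/m; ΣW sinα = 287.1 kN/m
Resisting = 41.0 + 595.8·tan25.7° = 41.0 + 286.7 = 327.8 kN/m
FS = 327.8 / 287.1 = 1.142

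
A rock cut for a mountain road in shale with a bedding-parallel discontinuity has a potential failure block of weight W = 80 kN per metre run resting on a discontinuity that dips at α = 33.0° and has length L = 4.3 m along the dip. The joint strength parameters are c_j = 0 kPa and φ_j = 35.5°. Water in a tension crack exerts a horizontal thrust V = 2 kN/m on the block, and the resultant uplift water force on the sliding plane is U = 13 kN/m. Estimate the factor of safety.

FS = 0.84

Resolving the block weight along and normal to the plane and applying the Mohr–Coulomb strength on the joint:
N' = W cosα − U − V sinα = 80·cos33.0° − 13 − 2·sin33.0° = 53.0 kN/m
Driving force T = W sinα + V cosα = 80·sin33.0° + 2·cos33.0° = 45.2 kN/m
Resisting force R = c_j·L + N'·tanφ_j = 0·4.3 + 53.0·tan35.5° = 0.0 + 37.8 = 37.8 kN/m
FS = R / T = 37.8 / 45.2 = 0.836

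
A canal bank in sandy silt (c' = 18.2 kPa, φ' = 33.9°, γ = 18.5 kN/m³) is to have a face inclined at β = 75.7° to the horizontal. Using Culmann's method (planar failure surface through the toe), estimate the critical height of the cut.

Culmann's analysis gives the critical failure plane at α_cr = (β + φ')/2 = (75.7 + 33.9)/2 = 54.8°, and the critical height
H_c = (4c'/γ) · sinβ cosφ' / [1 − cos(β − φ')]
    = (4·18.2/18.5) · sin75.7°·cos33.9° / [1 − cos(41.8°)]
    = 3.935 · 0.9690·0.8300 / [1 − 0.7455]
    = 3.935 · 0.8043 / 0.2545
    = 12.44 m

H_c = 12.44 m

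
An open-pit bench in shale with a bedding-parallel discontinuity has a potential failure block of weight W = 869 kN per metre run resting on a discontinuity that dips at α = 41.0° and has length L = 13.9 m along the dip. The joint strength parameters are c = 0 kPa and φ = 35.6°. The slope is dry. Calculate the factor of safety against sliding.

Resolving the block weight along and normal to the plane and applying the Mohr–Coulomb strength on the joint:
N' = W cosα = 869·cos41.0° = 655.8 kN/m
Driving force T = W sinα = 869·sin41.0° = 570.1 kN/m
Resisting force R = c·L + N'·tanφ = 0·13.9 + 655.8·tan35.6° = 0.0 + 469.5 = 469.5 kN/m
FS = R / T = 469.5 / 570.1 = 0.824

FS = 0.82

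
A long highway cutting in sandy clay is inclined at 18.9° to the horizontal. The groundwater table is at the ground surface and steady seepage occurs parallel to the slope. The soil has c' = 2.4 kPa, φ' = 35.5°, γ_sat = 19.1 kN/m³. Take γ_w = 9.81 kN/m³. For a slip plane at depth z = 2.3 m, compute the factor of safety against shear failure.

FS = 1.19

With seepage parallel to the slope and the water table at the surface, the effective normal stress on the slip plane uses the buoyant unit weight γ' = γ_sat − γ_w while the driving shear stress uses γ_sat:
FS = [c' + γ' z cos²β tanφ'] / [γ_sat z sinβ cosβ]
γ' = 19.1 − 9.81 = 9.29 kN/m³
Numerator = 2.4 + 9.29·2.3·cos²18.9°·tan35.5° = 2.4 + 9.29·2.3·0.8951·0.7133 = 16.042 kPa
Denominator = 19.1·2.3·sin18.9°·cos18.9° = 19.1·2.3·0.3239·0.9461 = 13.463 kPa
FS = 16.042 / 13.463 = 1.192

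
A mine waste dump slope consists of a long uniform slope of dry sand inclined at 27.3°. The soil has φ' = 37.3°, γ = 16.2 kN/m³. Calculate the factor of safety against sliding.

FS = 1.48

For a dry cohesionless infinite slope the factor of safety is FS = tanφ' / tanβ.
FS = tan37.3° / tan27.3° = 0.7618 / 0.5161 = 1.476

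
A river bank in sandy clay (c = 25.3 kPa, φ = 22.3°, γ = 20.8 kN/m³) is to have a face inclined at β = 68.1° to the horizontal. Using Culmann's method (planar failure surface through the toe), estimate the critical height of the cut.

Culmann's analysis gives the critical failure plane at α_cr = (β + φ)/2 = (68.1 + 22.3)/2 = 45.2°, and the critical height
H_c = (4c/γ) · sinβ cosφ / [1 − cos(β − φ)]
    = (4·25.3/20.8) · sin68.1°·cos22.3° / [1 − cos(45.8°)]
    = 4.865 · 0.9278·0.9252 / [1 − 0.6972]
    = 4.865 · 0.8584 / 0.3028
    = 13.79 m

H_c = 13.79 m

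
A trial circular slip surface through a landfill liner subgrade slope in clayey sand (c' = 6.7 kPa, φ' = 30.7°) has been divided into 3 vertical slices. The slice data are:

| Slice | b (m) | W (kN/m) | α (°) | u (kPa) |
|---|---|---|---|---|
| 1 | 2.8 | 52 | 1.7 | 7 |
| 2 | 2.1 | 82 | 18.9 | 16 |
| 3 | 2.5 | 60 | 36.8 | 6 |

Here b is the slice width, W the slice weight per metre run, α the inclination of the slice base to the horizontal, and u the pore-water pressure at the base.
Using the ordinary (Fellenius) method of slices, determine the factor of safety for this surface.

Ordinary method of slices: FS = Σ[c'·Δl_i + (W_i cosα_i − u_i·Δl_i)·tanφ'] / Σ W_i sinα_i, with Δl_i = b_i / cosα_i.
Slice 1: Δl = 2.8/cos1.7° = 2.801 m; N'_1 = 52·cos1.7° − 7·2.801 = 32.4; c'Δl = 18.77; W sinα = 1.5
Slice 2: Δl = 2.1/cos18.9° = 2.220 m; N'_2 = 82·cos18.9° − 16·2.220 = 42.1; c'Δl = 14.87; W sinα = 26.6
Slice 3: Δl = 2.5/cos36.8° = 3.122 m; N'_3 = 60·cos36.8° − 6·3.122 = 29.3; c'Δl = 20.92; W sinα = 35.9
Σc'Δl = 54.6 kN/m; ΣN' = 103.7 kN/m; ΣW sinα = 64.0 kN/m
Resisting = 54.6 + 103.7·tan30.7° = 54.6 + 61.6 = 116.2 kN/m
FS = 116.2 / 64.0 = 1.814

FS = 1.81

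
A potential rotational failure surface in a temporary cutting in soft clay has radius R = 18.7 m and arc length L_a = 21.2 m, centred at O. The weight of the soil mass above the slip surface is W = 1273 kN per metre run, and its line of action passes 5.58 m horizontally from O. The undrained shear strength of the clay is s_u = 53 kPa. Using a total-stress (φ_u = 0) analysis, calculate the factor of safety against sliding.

FS = 2.96

Taking moments about the centre O, the resisting moment is provided by the undrained shear strength acting along the arc:
M_R = s_u·L_a·R = 53·21.20·18.7 = 21011.3 kN·m/m
M_D = W·d = 1273·5.58 = 7103.3 kN·m/m
FS = M_R / M_D = 21011.3 / 7103.3 = 2.958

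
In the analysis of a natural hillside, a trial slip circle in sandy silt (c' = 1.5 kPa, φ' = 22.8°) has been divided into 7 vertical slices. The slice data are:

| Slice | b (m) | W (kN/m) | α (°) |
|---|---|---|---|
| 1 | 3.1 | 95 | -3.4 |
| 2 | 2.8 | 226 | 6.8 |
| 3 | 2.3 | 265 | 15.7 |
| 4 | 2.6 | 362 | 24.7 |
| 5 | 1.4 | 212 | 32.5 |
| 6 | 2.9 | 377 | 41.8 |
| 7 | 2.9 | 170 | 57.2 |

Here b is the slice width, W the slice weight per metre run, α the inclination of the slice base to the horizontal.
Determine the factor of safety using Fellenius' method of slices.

Ordinary method of slices: FS = Σ[c'·Δl_i + (W_i cosα_i)·tanφ'] / Σ W_i sinα_i, with Δl_i = b_i / cosα_i.
Slice 1: Δl = 3.1/cos(-3.4°) = 3.105 m; N'_1 = 95·cos(-3.4°) = 94.8; c'Δl = 4.66; W sinα = -5.6
Slice 2: Δl = 2.8/cos6.8° = 2.820 m; N'_2 = 226·cos6.8° = 224.4; c'Δl = 4.23; W sinα = 26.8
Slice 3: Δl = 2.3/cos15.7° = 2.389 m; N'_3 = 265·cos15.7° = 255.1; c'Δl = 3.58; W sinα = 71.7
Slice 4: Δl = 2.6/cos24.7° = 2.862 m; N'_4 = 362·cos24.7° = 328.9; c'Δl = 4.29; W sinα = 151.3
Slice 5: Δl = 1.4/cos32.5° = 1.660 m; N'_5 = 212·cos32.5° = 178.8; c'Δl = 2.49; W sinα = 113.9
Slice 6: Δl = 2.9/cos41.8° = 3.890 m; N'_6 = 377·cos41.8° = 281.0; c'Δl = 5.84; W sinα = 251.3
Slice 7: Δl = 2.9/cos57.2° = 5.353 m; N'_7 = 170·cos57.2° = 92.1; c'Δl = 8.03; W sinα = 142.9
Σc'Δl = 33.1 kN/m; ΣN' = 1455.2 kN/m; ΣW sinα = 752.2 kN/m
Resisting = 33.1 + 1455.2·tan22.8° = 33.1 + 611.7 = 644.8 kN/m
FS = 644.8 / 752.2 = 0.857

FS = 0.86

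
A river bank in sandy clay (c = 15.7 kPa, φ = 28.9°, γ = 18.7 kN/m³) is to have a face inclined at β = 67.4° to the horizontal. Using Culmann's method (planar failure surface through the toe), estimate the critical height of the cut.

H_c = 12.49 m

Culmann's analysis gives the critical failure plane at α_cr = (β + φ)/2 = (67.4 + 28.9)/2 = 48.2°, and the critical height
H_c = (4c/γ) · sinβ cosφ / [1 − cos(β − φ)]
    = (4·15.7/18.7) · sin67.4°·cos28.9° / [1 − cos(38.5°)]
    = 3.358 · 0.9232·0.8755 / [1 − 0.7826]
    = 3.358 · 0.8082 / 0.2174
    = 12.49 m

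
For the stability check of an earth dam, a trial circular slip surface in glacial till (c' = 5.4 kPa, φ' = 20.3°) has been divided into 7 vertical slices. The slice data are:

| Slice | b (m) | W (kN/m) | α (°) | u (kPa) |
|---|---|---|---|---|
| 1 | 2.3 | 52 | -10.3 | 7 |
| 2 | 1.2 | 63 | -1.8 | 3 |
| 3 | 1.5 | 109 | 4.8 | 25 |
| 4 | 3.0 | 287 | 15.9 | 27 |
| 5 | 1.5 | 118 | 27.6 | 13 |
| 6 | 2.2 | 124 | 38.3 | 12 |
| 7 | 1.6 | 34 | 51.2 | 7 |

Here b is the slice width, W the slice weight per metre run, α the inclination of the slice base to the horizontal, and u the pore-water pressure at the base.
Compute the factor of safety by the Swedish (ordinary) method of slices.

Ordinary method of slices: FS = Σ[c'·Δl_i + (W_i cosα_i − u_i·Δl_i)·tanφ'] / Σ W_i sinα_i, with Δl_i = b_i / cosα_i.
Slice 1: Δl = 2.3/cos(-10.3°) = 2.338 m; N'_1 = 52·cos(-10.3°) − 7·2.338 = 34.8; c'Δl = 12.62; W sinα = -9.3
Slice 2: Δl = 1.2/cos(-1.8°) = 1.201 m; N'_2 = 63·cos(-1.8°) − 3·1.201 = 59.4; c'Δl = 6.48; W sinα = -2.0
Slice 3: Δl = 1.5/cos4.8° = 1.505 m; N'_3 = 109·cos4.8° − 25·1.505 = 71.0; c'Δl = 8.13; W sinα = 9.1
Slice 4: Δl = 3.0/cos15.9° = 3.119 m; N'_4 = 287·cos15.9° − 27·3.119 = 191.8; c'Δl = 16.84; W sinα = 78.6
Slice 5: Δl = 1.5/cos27.6° = 1.693 m; N'_5 = 118·cos27.6° − 13·1.693 = 82.6; c'Δl = 9.14; W sinα = 54.7
Slice 6: Δl = 2.2/cos38.3° = 2.803 m; N'_6 = 124·cos38.3° − 12·2.803 = 63.7; c'Δl = 15.14; W sinα = 76.9
Slice 7: Δl = 1.6/cos51.2° = 2.553 m; N'_7 = 34·cos51.2° − 7·2.553 = 3.4; c'Δl = 13.79; W sinα = 26.5
Σc'Δl = 82.1 kN/m; ΣN' = 506.6 kN/m; ΣW sinα = 234.5 kN/m
Resisting = 82.1 + 506.6·tan20.3° = 82.1 + 187.4 = 269.6 kN/m
FS = 269.6 / 234.5 = 1.150

FS = 1.15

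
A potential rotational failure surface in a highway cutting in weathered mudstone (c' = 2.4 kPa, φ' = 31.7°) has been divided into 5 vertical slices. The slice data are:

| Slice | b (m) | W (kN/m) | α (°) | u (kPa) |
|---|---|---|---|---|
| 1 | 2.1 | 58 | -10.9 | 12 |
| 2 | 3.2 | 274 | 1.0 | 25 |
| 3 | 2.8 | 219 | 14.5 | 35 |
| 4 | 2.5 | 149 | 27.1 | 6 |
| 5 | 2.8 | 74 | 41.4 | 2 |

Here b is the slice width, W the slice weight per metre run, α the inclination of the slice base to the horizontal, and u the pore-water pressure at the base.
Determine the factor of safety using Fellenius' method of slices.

FS = 2.08

Ordinary method of slices: FS = Σ[c'·Δl_i + (W_i cosα_i − u_i·Δl_i)·tanφ'] / Σ W_i sinα_i, with Δl_i = b_i / cosα_i.
Slice 1: Δl = 2.1/cos(-10.9°) = 2.139 m; N'_1 = 58·cos(-10.9°) − 12·2.139 = 31.3; c'Δl = 5.13; W sinα = -11.0
Slice 2: Δl = 3.2/cos1.0° = 3.200 m; N'_2 = 274·cos1.0° − 25·3.200 = 193.9; c'Δl = 7.68; W sinα = 4.8
Slice 3: Δl = 2.8/cos14.5° = 2.892 m; N'_3 = 219·cos14.5° − 35·2.892 = 110.8; c'Δl = 6.94; W sinα = 54.8
Slice 4: Δl = 2.5/cos27.1° = 2.808 m; N'_4 = 149·cos27.1° − 6·2.808 = 115.8; c'Δl = 6.74; W sinα = 67.9
Slice 5: Δl = 2.8/cos41.4° = 3.733 m; N'_5 = 74·cos41.4° − 2·3.733 = 48.0; c'Δl = 8.96; W sinα = 48.9
Σc'Δl = 35.5 kN/m; ΣN' = 499.9 kN/m; ΣW sinα = 165.5 kN/m
Resisting = 35.5 + 499.9·tan31.7° = 35.5 + 308.7 = 344.2 kN/m
FS = 344.2 / 165.5 = 2.080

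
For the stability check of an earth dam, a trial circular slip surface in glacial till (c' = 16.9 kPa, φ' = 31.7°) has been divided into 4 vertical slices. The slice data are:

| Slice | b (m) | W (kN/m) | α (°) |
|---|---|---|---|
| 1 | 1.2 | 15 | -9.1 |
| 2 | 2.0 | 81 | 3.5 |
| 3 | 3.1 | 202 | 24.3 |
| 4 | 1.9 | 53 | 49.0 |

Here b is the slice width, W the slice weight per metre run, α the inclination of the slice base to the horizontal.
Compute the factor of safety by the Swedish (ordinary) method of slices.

FS = 2.82

Ordinary method of slices: FS = Σ[c'·Δl_i + (W_i cosα_i)·tanφ'] / Σ W_i sinα_i, with Δl_i = b_i / cosα_i.
Slice 1: Δl = 1.2/cos(-9.1°) = 1.215 m; N'_1 = 15·cos(-9.1°) = 14.8; c'Δl = 20.54; W sinα = -2.4
Slice 2: Δl = 2.0/cos3.5° = 2.004 m; N'_2 = 81·cos3.5° = 80.8; c'Δl = 33.86; W sinα = 4.9
Slice 3: Δl = 3.1/cos24.3° = 3.401 m; N'_3 = 202·cos24.3° = 184.1; c'Δl = 57.48; W sinα = 83.1
Slice 4: Δl = 1.9/cos49.0° = 2.896 m; N'_4 = 53·cos49.0° = 34.8; c'Δl = 48.94; W sinα = 40.0
Σc'Δl = 160.8 kN/m; ΣN' = 314.5 kN/m; ΣW sinα = 125.7 kN/m
Resisting = 160.8 + 314.5·tan31.7° = 160.8 + 194.3 = 355.1 kN/m
FS = 355.1 / 125.7 = 2.825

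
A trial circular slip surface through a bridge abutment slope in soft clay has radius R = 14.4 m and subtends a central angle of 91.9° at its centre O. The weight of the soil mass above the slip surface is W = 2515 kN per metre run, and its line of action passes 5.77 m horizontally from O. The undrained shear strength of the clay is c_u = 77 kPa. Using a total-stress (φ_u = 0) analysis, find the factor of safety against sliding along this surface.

Taking moments about the centre O, the resisting moment is provided by the undrained shear strength acting along the arc:
Arc length L_a = R·θ = 14.4·(91.9°·π/180) = 14.4·1.6040 = 23.10 m
M_R = c_u·L_a·R = 77·23.10·14.4 = 25609.9 kN·m/m
M_D = W·d = 2515·5.77 = 14511.5 kN·m/m
FS = M_R / M_D = 25609.9 / 14511.5 = 1.765

FS = 1.76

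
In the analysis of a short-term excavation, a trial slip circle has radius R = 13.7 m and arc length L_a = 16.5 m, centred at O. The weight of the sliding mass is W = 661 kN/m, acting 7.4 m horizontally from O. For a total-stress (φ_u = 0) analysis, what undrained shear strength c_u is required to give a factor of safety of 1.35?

c_u = 29.2 kPa

FS = c_u·L_a·R / (W·d), so c_u = FS·W·d / (L_a·R).
c_u = 1.35·661·7.4 / (16.50·13.7) = 6603.4 / 226.05 = 29.21 kPa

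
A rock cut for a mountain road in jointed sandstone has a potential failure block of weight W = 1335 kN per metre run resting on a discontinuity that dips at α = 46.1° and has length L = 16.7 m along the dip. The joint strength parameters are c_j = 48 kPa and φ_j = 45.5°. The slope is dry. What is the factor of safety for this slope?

Resolving the block weight along and normal to the plane and applying the Mohr–Coulomb strength on the joint:
N' = W cosα = 1335·cos46.1° = 925.7 kN/m
Driving force T = W sinα = 1335·sin46.1° = 961.9 kN/m
Resisting force R = c_j·L + N'·tanφ_j = 48·16.7 + 925.7·tan45.5° = 801.6 + 942.0 = 1743.6 kN/m
FS = R / T = 1743.6 / 961.9 = 1.813

FS = 1.81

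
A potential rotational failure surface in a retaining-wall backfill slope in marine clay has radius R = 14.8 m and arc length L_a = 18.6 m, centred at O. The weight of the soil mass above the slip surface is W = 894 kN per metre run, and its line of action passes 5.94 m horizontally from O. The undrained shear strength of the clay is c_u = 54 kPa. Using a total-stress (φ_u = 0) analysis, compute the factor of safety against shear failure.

FS = 2.80

Taking moments about the centre O, the resisting moment is provided by the undrained shear strength acting along the arc:
M_R = c_u·L_a·R = 54·18.60·14.8 = 14865.1 kN·m/m
M_D = W·d = 894·5.94 = 5310.4 kN·m/m
FS = M_R / M_D = 14865.1 / 5310.4 = 2.799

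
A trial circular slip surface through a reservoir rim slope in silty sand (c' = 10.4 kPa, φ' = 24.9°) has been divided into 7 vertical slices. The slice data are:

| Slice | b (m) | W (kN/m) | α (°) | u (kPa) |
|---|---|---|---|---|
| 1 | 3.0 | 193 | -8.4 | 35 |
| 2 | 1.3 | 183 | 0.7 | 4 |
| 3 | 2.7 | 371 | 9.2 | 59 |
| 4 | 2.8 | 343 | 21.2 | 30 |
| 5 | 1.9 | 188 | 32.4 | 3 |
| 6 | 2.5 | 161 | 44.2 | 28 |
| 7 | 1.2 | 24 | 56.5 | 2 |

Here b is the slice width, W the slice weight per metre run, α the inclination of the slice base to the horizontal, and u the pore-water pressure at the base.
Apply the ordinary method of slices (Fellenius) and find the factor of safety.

FS = 1.52

Ordinary method of slices: FS = Σ[c'·Δl_i + (W_i cosα_i − u_i·Δl_i)·tanφ'] / Σ W_i sinα_i, with Δl_i = b_i / cosα_i.
Slice 1: Δl = 3.0/cos(-8.4°) = 3.033 m; N'_1 = 193·cos(-8.4°) − 35·3.033 = 84.8; c'Δl = 31.54; W sinα = -28.2
Slice 2: Δl = 1.3/cos0.7° = 1.300 m; N'_2 = 183·cos0.7° − 4·1.300 = 177.8; c'Δl = 13.52; W sinα = 2.2
Slice 3: Δl = 2.7/cos9.2° = 2.735 m; N'_3 = 371·cos9.2° − 59·2.735 = 204.9; c'Δl = 28.45; W sinα = 59.3
Slice 4: Δl = 2.8/cos21.2° = 3.003 m; N'_4 = 343·cos21.2° − 30·3.003 = 229.7; c'Δl = 31.23; W sinα = 124.0
Slice 5: Δl = 1.9/cos32.4° = 2.250 m; N'_5 = 188·cos32.4° − 3·2.250 = 152.0; c'Δl = 23.40; W sinα = 100.7
Slice 6: Δl = 2.5/cos44.2° = 3.487 m; N'_6 = 161·cos44.2° − 28·3.487 = 17.8; c'Δl = 36.27; W sinα = 112.2
Slice 7: Δl = 1.2/cos56.5° = 2.174 m; N'_7 = 24·cos56.5° − 2·2.174 = 8.9; c'Δl = 22.61; W sinα = 20.0
Σc'Δl = 187.0 kN/m; ΣN' = 875.8 kN/m; ΣW sinα = 390.4 kN/m
Resisting = 187.0 + 875.8·tan24.9° = 187.0 + 406.5 = 593.5 kN/m
FS = 593.5 / 390.4 = 1.520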